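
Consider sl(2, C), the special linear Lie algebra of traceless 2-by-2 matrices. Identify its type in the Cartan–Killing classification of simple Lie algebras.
This is sl(2), which has dimension 2^2 - 1 = 3 and rank 2 - 1 = 1 (a Cartan subalgebra is the diagonal traceless matrices). In the classification of classical Lie algebras, the special linear algebra sl(n+1) has type A_n; here n = 1, so the Dynkin diagram is a chain of 1 nodes with single edges (A_1). Hence the type is A_1.

type A_1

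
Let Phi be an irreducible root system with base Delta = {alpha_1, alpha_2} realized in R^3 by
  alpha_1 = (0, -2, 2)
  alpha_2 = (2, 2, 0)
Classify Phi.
A_2

Compute the Cartan integers a_ij = 2(alpha_i, alpha_j)/(alpha_j, alpha_j); the resulting 2x2 Cartan matrix is
[[2, -1], [-1, 2]].
All simple roots have the same length, so the diagram is simply laced. The associated Dynkin diagram is a chain of 2 nodes with single edges (A_2), so the type is A_2 (the algebra sl(3)).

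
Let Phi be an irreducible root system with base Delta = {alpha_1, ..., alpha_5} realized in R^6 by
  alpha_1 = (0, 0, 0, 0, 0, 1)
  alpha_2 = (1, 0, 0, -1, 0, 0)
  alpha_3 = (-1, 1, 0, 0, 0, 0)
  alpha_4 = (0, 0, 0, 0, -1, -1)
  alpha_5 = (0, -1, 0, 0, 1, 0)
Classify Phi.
Compute the Cartan integers a_ij = 2(alpha_i, alpha_j)/(alpha_j, alpha_j); the resulting 5x5 Cartan matrix is
[[2, 0, 0, -1, 0], [0, 2, -1, 0, 0], [0, -1, 2, 0, -1], [-2, 0, 0, 2, -1], [0, 0, -1, -1, 2]].
The roots have two lengths (squared-length ratio 2:1); the short ones are alpha_{1}. The associated Dynkin diagram is a chain of 5 nodes with a double edge at one end; the terminal node there is the unique short simple root (B_5), so the type is B_5 (the algebra so(11)).

B_5 (so(11))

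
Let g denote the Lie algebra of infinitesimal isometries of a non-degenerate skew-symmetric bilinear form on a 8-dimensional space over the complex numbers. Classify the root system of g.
C_4

This is sp(8), which has dimension 8(8+1)/2 = 36 and rank 8/2 = 4. In the classification of classical Lie algebras, the symplectic algebra sp(2n) has type C_n; here n = 4, so the Dynkin diagram is a chain of 4 nodes with a double edge at one end; the terminal node there is the unique long simple root (C_4). Hence the type is C_4.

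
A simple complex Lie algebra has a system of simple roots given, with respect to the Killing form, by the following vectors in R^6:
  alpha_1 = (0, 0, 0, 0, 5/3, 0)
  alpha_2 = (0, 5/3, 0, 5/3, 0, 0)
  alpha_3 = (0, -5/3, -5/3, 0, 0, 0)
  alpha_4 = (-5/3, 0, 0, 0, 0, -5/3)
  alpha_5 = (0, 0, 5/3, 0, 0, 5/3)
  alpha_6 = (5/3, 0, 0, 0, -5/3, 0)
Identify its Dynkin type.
B_6 (so(13))

Compute the Cartan integers a_ij = 2(alpha_i, alpha_j)/(alpha_j, alpha_j); the resulting 6x6 Cartan matrix is
[[2, 0, 0, 0, 0, -1], [0, 2, -1, 0, 0, 0], [0, -1, 2, 0, -1, 0], [0, 0, 0, 2, -1, -1], [0, 0, -1, -1, 2, 0], [-2, 0, 0, -1, 0, 2]].
The roots have two lengths (squared-length ratio 2:1); the short ones are alpha_{1}. The associated Dynkin diagram is a chain of 6 nodes with a double edge at one end; the terminal node there is the unique short simple root (B_6), so the type is B_6 (the algebra so(13)).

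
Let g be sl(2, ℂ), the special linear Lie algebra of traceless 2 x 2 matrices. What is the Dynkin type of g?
A_1 (sl(2))

This is sl(2), which has dimension 2^2 - 1 = 3 and rank 2 - 1 = 1 (a Cartan subalgebra is the diagonal traceless matrices). In the classification of classical Lie algebras, the special linear algebra sl(n+1) has type A_n; here n = 1, so the Dynkin diagram is a chain of 1 nodes with single edges (A_1). Hence the type is A_1.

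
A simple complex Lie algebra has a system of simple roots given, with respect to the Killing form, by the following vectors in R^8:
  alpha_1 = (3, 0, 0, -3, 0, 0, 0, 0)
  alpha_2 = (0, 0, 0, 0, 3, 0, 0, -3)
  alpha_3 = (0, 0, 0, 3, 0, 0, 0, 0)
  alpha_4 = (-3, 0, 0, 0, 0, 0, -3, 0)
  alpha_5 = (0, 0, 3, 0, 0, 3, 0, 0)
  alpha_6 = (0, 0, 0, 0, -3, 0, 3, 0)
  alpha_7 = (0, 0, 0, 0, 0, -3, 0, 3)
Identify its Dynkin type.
B_7

Compute the Cartan integers a_ij = 2(alpha_i, alpha_j)/(alpha_j, alpha_j); the resulting 7x7 Cartan matrix is
[[2, 0, -2, -1, 0, 0, 0], [0, 2, 0, 0, 0, -1, -1], [-1, 0, 2, 0, 0, 0, 0], [-1, 0, 0, 2, 0, -1, 0], [0, 0, 0, 0, 2, 0, -1], [0, -1, 0, -1, 0, 2, 0], [0, -1, 0, 0, -1, 0, 2]].
The roots have two lengths (squared-length ratio 2:1); the short ones are alpha_{3}. The associated Dynkin diagram is a chain of 7 nodes with a double edge at one end; the terminal node there is the unique short simple root (B_7), so the type is B_7 (the algebra so(15)).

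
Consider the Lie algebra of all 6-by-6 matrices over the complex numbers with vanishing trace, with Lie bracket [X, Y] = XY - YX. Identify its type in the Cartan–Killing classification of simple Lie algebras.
This is sl(6), which has dimension 6^2 - 1 = 35 and rank 6 - 1 = 5 (a Cartan subalgebra is the diagonal traceless matrices). In the classification of classical Lie algebras, the special linear algebra sl(n+1) has type A_n; here n = 5, so the Dynkin diagram is a chain of 5 nodes with single edges (A_5). Hence the type is A_5.

A_5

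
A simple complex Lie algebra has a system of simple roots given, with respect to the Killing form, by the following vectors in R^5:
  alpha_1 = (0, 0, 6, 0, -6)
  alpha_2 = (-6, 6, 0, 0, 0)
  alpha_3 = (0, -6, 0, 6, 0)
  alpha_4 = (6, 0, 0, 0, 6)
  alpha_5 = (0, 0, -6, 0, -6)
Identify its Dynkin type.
type D_5

Compute the Cartan integers a_ij = 2(alpha_i, alpha_j)/(alpha_j, alpha_j); the resulting 5x5 Cartan matrix is
[[2, 0, 0, -1, 0], [0, 2, -1, -1, 0], [0, -1, 2, 0, 0], [-1, -1, 0, 2, -1], [0, 0, 0, -1, 2]].
All simple roots have the same length, so the diagram is simply laced. The associated Dynkin diagram is a chain of 3 nodes with a fork of two nodes at one end (D_5), so the type is D_5 (the algebra so(10)).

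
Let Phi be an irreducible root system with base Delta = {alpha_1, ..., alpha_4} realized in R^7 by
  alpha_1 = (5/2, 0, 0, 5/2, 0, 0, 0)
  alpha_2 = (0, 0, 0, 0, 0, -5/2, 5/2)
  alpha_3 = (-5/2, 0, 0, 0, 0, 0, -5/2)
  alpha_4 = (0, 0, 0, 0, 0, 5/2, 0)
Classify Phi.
type B_4

Compute the Cartan integers a_ij = 2(alpha_i, alpha_j)/(alpha_j, alpha_j); the resulting 4x4 Cartan matrix is
[[2, 0, -1, 0], [0, 2, -1, -2], [-1, -1, 2, 0], [0, -1, 0, 2]].
The roots have two lengths (squared-length ratio 2:1); the short ones are alpha_{4}. The associated Dynkin diagram is a chain of 4 nodes with a double edge at one end; the terminal node there is the unique short simple root (B_4), so the type is B_4 (the algebra so(9)).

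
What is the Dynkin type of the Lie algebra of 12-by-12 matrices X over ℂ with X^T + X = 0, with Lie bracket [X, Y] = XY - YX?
D_6 (so(12))

This is so(12) with 12 even, which has dimension 12(12-1)/2 = 66 and rank 12/2 = 6. In the classification of classical Lie algebras, the orthogonal algebra so(2n) in an even number of variables has type D_n; here n = 6, so the Dynkin diagram is a chain of 4 nodes with a fork of two nodes at one end (D_6). Hence the type is D_6.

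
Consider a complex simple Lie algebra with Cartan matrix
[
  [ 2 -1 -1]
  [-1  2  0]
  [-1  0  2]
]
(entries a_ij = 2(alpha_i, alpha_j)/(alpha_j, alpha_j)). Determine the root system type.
type A_3

The matrix has rank 3 with 2's on the diagonal. Reading the off-diagonal entries as Dynkin edges (a single edge where a_ij = a_ji = -1; a double or triple edge where a_ij * a_ji = 2 or 3), the diagram is a chain of 3 nodes with single edges (A_3). One simple-root ordering that puts it in standard form is (alpha_2, alpha_1, alpha_3). So the algebra is type A_3, i.e. sl(4).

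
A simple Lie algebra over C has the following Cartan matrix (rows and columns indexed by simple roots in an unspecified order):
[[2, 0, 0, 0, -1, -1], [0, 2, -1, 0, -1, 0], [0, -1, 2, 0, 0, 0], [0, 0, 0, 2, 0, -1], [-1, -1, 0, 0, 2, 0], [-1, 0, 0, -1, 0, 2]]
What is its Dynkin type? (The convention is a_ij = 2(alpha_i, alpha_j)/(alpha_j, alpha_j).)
A_6

The matrix has rank 6 with 2's on the diagonal. Reading the off-diagonal entries as Dynkin edges (a single edge where a_ij = a_ji = -1; a double or triple edge where a_ij * a_ji = 2 or 3), the diagram is a chain of 6 nodes with single edges (A_6). One simple-root ordering that puts it in standard form is (alpha_4, alpha_6, alpha_1, alpha_5, alpha_2, alpha_3). So the algebra is type A_6, i.e. sl(7).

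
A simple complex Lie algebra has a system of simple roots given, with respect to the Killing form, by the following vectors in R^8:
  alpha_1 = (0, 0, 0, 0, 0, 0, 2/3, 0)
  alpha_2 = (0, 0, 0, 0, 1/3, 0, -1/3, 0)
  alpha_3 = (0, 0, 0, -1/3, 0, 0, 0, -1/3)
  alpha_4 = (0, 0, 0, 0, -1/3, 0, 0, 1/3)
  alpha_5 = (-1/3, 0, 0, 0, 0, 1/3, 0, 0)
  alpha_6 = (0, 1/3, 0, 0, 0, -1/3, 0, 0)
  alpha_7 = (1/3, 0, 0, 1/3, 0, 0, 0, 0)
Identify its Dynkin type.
Compute the Cartan integers a_ij = 2(alpha_i, alpha_j)/(alpha_j, alpha_j); the resulting 7x7 Cartan matrix is
[[2, -2, 0, 0, 0, 0, 0], [-1, 2, 0, -1, 0, 0, 0], [0, 0, 2, -1, 0, 0, -1], [0, -1, -1, 2, 0, 0, 0], [0, 0, 0, 0, 2, -1, -1], [0, 0, 0, 0, -1, 2, 0], [0, 0, -1, 0, -1, 0, 2]].
The roots have two lengths (squared-length ratio 2:1); the short ones are alpha_{2,3,4,5,6,7}. The associated Dynkin diagram is a chain of 7 nodes with a double edge at one end; the terminal node there is the unique long simple root (C_7), so the type is C_7 (the algebra sp(14)).

C_7 (sp(14))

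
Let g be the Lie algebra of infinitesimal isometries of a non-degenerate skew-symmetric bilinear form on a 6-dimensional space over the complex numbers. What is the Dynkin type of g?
C_3

This is sp(6), which has dimension 6(6+1)/2 = 21 and rank 6/2 = 3. In the classification of classical Lie algebras, the symplectic algebra sp(2n) has type C_n; here n = 3, so the Dynkin diagram is a chain of 3 nodes with a double edge at one end; the terminal node there is the unique long simple root (C_3). Hence the type is C_3.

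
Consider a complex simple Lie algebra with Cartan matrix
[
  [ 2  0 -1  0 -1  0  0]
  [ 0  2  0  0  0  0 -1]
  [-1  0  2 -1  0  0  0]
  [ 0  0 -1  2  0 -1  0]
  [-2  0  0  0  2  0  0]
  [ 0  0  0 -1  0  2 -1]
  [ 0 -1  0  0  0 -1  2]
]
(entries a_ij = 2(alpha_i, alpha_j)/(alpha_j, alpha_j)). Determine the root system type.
C_7

The matrix has rank 7 with 2's on the diagonal. Reading the off-diagonal entries as Dynkin edges (a single edge where a_ij = a_ji = -1; a double or triple edge where a_ij * a_ji = 2 or 3), the diagram is a chain of 7 nodes with a double edge at one end; the terminal node there is the unique long simple root (C_7). One simple-root ordering that puts it in standard form is (alpha_2, alpha_7, alpha_6, alpha_4, alpha_3, alpha_1, alpha_5). So the algebra is type C_7, i.e. sp(14).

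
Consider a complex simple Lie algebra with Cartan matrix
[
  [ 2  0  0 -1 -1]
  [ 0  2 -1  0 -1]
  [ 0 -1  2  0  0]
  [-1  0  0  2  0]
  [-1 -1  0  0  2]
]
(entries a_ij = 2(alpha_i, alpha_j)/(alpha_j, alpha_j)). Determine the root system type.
A_5

The matrix has rank 5 with 2's on the diagonal. Reading the off-diagonal entries as Dynkin edges (a single edge where a_ij = a_ji = -1; a double or triple edge where a_ij * a_ji = 2 or 3), the diagram is a chain of 5 nodes with single edges (A_5). One simple-root ordering that puts it in standard form is (alpha_3, alpha_2, alpha_5, alpha_1, alpha_4). So the algebra is type A_5, i.e. sl(6).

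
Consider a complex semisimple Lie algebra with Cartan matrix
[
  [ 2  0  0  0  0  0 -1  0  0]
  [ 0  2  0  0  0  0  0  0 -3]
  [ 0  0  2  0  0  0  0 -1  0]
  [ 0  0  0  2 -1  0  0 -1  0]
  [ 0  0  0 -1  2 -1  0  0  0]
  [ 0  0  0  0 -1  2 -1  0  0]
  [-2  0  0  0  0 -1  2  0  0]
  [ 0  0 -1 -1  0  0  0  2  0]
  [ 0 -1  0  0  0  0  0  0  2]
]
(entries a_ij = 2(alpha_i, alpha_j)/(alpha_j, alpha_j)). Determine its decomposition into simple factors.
The diagram associated to this matrix has two connected components: the simple roots {alpha_1, alpha_3, alpha_4, alpha_5, alpha_6, alpha_7, alpha_8} form a chain of 7 nodes with a double edge at one end; the terminal node there is the unique short simple root (B_7), and {alpha_2, alpha_9} form two nodes joined by a triple edge (G_2). A semisimple Lie algebra decomposes uniquely as the direct sum of simple ideals, one per connected component of its Dynkin diagram, so g ≅ B_7 ⊕ G_2 (dimension 105 + 14 = 119).

B_7 + G_2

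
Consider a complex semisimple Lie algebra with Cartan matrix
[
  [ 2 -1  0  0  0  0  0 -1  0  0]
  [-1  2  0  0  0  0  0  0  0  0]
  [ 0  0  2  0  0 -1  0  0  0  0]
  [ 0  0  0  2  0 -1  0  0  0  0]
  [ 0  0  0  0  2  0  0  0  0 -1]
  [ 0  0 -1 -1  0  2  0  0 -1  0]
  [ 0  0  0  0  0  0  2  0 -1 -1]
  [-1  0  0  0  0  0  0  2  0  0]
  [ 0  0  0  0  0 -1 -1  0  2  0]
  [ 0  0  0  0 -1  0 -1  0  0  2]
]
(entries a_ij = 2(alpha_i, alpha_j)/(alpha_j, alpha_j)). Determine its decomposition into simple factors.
The diagram associated to this matrix has two connected components: the simple roots {alpha_1, alpha_2, alpha_8} form a chain of 3 nodes with single edges (A_3), and {alpha_3, alpha_4, alpha_5, alpha_6, alpha_7, alpha_9, alpha_10} form a chain of 5 nodes with a fork of two nodes at one end (D_7). A semisimple Lie algebra decomposes uniquely as the direct sum of simple ideals, one per connected component of its Dynkin diagram, so g ≅ A_3 ⊕ D_7 (dimension 15 + 91 = 106).

A3 + D7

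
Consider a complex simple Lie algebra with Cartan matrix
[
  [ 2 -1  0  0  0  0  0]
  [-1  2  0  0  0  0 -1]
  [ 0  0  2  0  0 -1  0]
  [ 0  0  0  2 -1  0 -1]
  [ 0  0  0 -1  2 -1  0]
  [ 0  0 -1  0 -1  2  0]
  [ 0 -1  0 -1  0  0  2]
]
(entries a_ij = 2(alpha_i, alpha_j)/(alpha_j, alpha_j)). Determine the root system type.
The matrix has rank 7 with 2's on the diagonal. Reading the off-diagonal entries as Dynkin edges (a single edge where a_ij = a_ji = -1; a double or triple edge where a_ij * a_ji = 2 or 3), the diagram is a chain of 7 nodes with single edges (A_7). One simple-root ordering that puts it in standard form is (alpha_1, alpha_2, alpha_7, alpha_4, alpha_5, alpha_6, alpha_3). So the algebra is type A_7, i.e. sl(8).

A_7 (sl(8))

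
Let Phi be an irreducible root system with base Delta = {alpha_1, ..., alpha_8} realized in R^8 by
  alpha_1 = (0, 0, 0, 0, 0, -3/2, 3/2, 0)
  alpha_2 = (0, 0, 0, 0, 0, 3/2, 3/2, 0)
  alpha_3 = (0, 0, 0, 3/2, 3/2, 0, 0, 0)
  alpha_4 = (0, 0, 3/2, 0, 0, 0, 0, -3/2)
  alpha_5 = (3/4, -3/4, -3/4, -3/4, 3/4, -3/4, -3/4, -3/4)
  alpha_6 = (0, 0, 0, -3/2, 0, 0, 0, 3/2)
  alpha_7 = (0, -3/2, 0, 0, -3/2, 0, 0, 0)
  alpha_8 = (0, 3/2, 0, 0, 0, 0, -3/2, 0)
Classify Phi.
E_8

Compute the Cartan integers a_ij = 2(alpha_i, alpha_j)/(alpha_j, alpha_j); the resulting 8x8 Cartan matrix is
[[2, 0, 0, 0, 0, 0, 0, -1], [0, 2, 0, 0, -1, 0, 0, -1], [0, 0, 2, 0, 0, -1, -1, 0], [0, 0, 0, 2, 0, -1, 0, 0], [0, -1, 0, 0, 2, 0, 0, 0], [0, 0, -1, -1, 0, 2, 0, 0], [0, 0, -1, 0, 0, 0, 2, -1], [-1, -1, 0, 0, 0, 0, -1, 2]].
All simple roots have the same length, so the diagram is simply laced. The associated Dynkin diagram is a chain of 7 nodes with one extra node attached to the third node from one end (E_8), so the type is E_8.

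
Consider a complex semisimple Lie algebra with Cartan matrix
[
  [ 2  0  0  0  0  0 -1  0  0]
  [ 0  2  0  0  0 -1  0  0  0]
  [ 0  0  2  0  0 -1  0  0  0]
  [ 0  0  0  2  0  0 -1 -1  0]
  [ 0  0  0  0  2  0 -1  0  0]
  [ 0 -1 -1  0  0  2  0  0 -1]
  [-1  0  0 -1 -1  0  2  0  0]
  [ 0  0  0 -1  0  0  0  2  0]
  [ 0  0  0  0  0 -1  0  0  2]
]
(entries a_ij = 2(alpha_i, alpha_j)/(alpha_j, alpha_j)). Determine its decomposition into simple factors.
The diagram associated to this matrix has two connected components: the simple roots {alpha_2, alpha_3, alpha_6, alpha_9} form a chain of 2 nodes with a fork of two nodes at one end (D_4), and {alpha_1, alpha_4, alpha_5, alpha_7, alpha_8} form a chain of 3 nodes with a fork of two nodes at one end (D_5). A semisimple Lie algebra decomposes uniquely as the direct sum of simple ideals, one per connected component of its Dynkin diagram, so g ≅ D_4 ⊕ D_5 (dimension 28 + 45 = 73).

D_4 ⊕ D_5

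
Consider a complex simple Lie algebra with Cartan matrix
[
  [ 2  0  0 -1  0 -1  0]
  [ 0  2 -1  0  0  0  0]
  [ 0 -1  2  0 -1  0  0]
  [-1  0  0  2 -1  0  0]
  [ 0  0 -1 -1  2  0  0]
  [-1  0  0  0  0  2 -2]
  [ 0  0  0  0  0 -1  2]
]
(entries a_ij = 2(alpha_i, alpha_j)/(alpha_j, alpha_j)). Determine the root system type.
B_7

The matrix has rank 7 with 2's on the diagonal. Reading the off-diagonal entries as Dynkin edges (a single edge where a_ij = a_ji = -1; a double or triple edge where a_ij * a_ji = 2 or 3), the diagram is a chain of 7 nodes with a double edge at one end; the terminal node there is the unique short simple root (B_7). One simple-root ordering that puts it in standard form is (alpha_2, alpha_3, alpha_5, alpha_4, alpha_1, alpha_6, alpha_7). So the algebra is type B_7, i.e. so(15).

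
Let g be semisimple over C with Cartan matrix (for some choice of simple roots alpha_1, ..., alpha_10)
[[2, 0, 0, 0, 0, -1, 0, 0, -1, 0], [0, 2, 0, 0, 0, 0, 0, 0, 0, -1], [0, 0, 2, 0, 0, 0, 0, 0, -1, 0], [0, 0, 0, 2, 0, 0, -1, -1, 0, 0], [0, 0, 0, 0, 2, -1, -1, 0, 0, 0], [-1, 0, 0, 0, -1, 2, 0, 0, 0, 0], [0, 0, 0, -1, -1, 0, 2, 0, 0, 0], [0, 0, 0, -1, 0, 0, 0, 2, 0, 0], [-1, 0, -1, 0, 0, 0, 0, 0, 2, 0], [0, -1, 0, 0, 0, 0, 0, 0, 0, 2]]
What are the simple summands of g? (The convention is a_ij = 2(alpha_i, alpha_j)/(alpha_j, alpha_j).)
The diagram associated to this matrix has two connected components: the simple roots {alpha_2, alpha_10} form a chain of 2 nodes with single edges (A_2), and {alpha_1, alpha_3, alpha_4, alpha_5, alpha_6, alpha_7, alpha_8, alpha_9} form a chain of 8 nodes with single edges (A_8). A semisimple Lie algebra decomposes uniquely as the direct sum of simple ideals, one per connected component of its Dynkin diagram, so g ≅ A_2 ⊕ A_8 (dimension 8 + 80 = 88).

A_2 (sl(3)) + A_8 (sl(9))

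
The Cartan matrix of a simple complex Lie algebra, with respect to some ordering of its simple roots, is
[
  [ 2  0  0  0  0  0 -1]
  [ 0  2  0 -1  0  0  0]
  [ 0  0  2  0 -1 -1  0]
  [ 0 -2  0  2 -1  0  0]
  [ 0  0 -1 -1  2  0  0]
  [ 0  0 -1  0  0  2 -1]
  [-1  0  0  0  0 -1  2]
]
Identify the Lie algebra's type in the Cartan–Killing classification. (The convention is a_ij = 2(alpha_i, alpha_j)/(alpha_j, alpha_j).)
B_7

The matrix has rank 7 with 2's on the diagonal. Reading the off-diagonal entries as Dynkin edges (a single edge where a_ij = a_ji = -1; a double or triple edge where a_ij * a_ji = 2 or 3), the diagram is a chain of 7 nodes with a double edge at one end; the terminal node there is the unique short simple root (B_7). One simple-root ordering that puts it in standard form is (alpha_1, alpha_7, alpha_6, alpha_3, alpha_5, alpha_4, alpha_2). So the algebra is type B_7, i.e. so(15).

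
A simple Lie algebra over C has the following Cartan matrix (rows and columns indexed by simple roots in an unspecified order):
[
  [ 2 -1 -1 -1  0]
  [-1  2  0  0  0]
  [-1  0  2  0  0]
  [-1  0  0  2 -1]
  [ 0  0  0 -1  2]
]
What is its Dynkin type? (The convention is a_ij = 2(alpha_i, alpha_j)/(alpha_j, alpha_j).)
D_5 (so(10))

The matrix has rank 5 with 2's on the diagonal. Reading the off-diagonal entries as Dynkin edges (a single edge where a_ij = a_ji = -1; a double or triple edge where a_ij * a_ji = 2 or 3), the diagram is a chain of 3 nodes with a fork of two nodes at one end (D_5). One simple-root ordering that puts it in standard form is (alpha_5, alpha_4, alpha_1, alpha_2, alpha_3). So the algebra is type D_5, i.e. so(10).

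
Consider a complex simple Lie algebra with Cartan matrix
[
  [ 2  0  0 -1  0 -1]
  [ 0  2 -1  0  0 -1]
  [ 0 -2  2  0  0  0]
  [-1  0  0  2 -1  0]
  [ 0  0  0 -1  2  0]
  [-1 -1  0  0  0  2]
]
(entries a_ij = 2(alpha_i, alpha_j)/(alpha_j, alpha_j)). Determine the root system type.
type C_6

The matrix has rank 6 with 2's on the diagonal. Reading the off-diagonal entries as Dynkin edges (a single edge where a_ij = a_ji = -1; a double or triple edge where a_ij * a_ji = 2 or 3), the diagram is a chain of 6 nodes with a double edge at one end; the terminal node there is the unique long simple root (C_6). One simple-root ordering that puts it in standard form is (alpha_5, alpha_4, alpha_1, alpha_6, alpha_2, alpha_3). So the algebra is type C_6, i.e. sp(12).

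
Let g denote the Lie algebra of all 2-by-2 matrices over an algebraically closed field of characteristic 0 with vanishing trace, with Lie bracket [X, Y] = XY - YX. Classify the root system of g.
A1

This is sl(2), which has dimension 2^2 - 1 = 3 and rank 2 - 1 = 1 (a Cartan subalgebra is the diagonal traceless matrices). In the classification of classical Lie algebras, the special linear algebra sl(n+1) has type A_n; here n = 1, so the Dynkin diagram is a chain of 1 nodes with single edges (A_1). Hence the type is A_1.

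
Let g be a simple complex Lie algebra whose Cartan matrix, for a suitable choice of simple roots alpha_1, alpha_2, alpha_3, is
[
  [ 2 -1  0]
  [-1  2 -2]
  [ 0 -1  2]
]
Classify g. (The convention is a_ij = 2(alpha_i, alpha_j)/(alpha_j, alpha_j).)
type B_3

The matrix has rank 3 with 2's on the diagonal. Reading the off-diagonal entries as Dynkin edges (a single edge where a_ij = a_ji = -1; a double or triple edge where a_ij * a_ji = 2 or 3), the diagram is a chain of 3 nodes with a double edge at one end; the terminal node there is the unique short simple root (B_3). One simple-root ordering that puts it in standard form is (alpha_1, alpha_2, alpha_3). So the algebra is type B_3, i.e. so(7).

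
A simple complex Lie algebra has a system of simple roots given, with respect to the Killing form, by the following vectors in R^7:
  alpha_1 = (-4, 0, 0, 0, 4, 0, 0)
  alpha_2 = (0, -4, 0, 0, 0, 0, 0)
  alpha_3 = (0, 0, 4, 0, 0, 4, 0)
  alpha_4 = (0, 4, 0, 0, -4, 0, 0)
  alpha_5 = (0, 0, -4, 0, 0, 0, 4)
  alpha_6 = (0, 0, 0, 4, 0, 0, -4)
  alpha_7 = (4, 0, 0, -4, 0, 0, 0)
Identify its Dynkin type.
Compute the Cartan integers a_ij = 2(alpha_i, alpha_j)/(alpha_j, alpha_j); the resulting 7x7 Cartan matrix is
[[2, 0, 0, -1, 0, 0, -1], [0, 2, 0, -1, 0, 0, 0], [0, 0, 2, 0, -1, 0, 0], [-1, -2, 0, 2, 0, 0, 0], [0, 0, -1, 0, 2, -1, 0], [0, 0, 0, 0, -1, 2, -1], [-1, 0, 0, 0, 0, -1, 2]].
The roots have two lengths (squared-length ratio 2:1); the short ones are alpha_{2}. The associated Dynkin diagram is a chain of 7 nodes with a double edge at one end; the terminal node there is the unique short simple root (B_7), so the type is B_7 (the algebra so(15)).

B7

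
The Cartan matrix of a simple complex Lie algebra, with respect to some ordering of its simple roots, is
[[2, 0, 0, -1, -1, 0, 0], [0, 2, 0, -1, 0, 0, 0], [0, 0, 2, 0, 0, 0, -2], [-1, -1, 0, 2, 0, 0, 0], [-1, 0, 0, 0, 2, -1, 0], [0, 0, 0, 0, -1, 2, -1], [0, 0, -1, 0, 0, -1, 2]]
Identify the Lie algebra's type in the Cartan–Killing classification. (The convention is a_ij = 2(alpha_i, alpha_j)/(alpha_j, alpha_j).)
The matrix has rank 7 with 2's on the diagonal. Reading the off-diagonal entries as Dynkin edges (a single edge where a_ij = a_ji = -1; a double or triple edge where a_ij * a_ji = 2 or 3), the diagram is a chain of 7 nodes with a double edge at one end; the terminal node there is the unique long simple root (C_7). One simple-root ordering that puts it in standard form is (alpha_2, alpha_4, alpha_1, alpha_5, alpha_6, alpha_7, alpha_3). So the algebra is type C_7, i.e. sp(14).

C_7 (sp(14))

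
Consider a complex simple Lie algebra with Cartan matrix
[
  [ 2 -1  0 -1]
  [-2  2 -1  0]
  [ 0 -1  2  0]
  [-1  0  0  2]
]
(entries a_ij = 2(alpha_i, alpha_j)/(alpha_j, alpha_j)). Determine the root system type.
F_4

The matrix has rank 4 with 2's on the diagonal. Reading the off-diagonal entries as Dynkin edges (a single edge where a_ij = a_ji = -1; a double or triple edge where a_ij * a_ji = 2 or 3), the diagram is a chain of 4 nodes with a double edge between the middle two (F_4). One simple-root ordering that puts it in standard form is (alpha_3, alpha_2, alpha_1, alpha_4). So the algebra is type F_4.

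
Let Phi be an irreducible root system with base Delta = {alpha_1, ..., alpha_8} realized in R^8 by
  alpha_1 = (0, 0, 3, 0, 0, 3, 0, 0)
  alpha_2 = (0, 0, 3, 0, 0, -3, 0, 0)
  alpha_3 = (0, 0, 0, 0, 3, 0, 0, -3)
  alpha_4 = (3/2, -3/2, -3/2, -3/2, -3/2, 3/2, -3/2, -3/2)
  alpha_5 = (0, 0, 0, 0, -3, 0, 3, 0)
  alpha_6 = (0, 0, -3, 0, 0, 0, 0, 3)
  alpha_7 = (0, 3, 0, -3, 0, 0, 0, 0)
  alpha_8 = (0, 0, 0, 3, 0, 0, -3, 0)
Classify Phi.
E_8

Compute the Cartan integers a_ij = 2(alpha_i, alpha_j)/(alpha_j, alpha_j); the resulting 8x8 Cartan matrix is
[[2, 0, 0, 0, 0, -1, 0, 0], [0, 2, 0, -1, 0, -1, 0, 0], [0, 0, 2, 0, -1, -1, 0, 0], [0, -1, 0, 2, 0, 0, 0, 0], [0, 0, -1, 0, 2, 0, 0, -1], [-1, -1, -1, 0, 0, 2, 0, 0], [0, 0, 0, 0, 0, 0, 2, -1], [0, 0, 0, 0, -1, 0, -1, 2]].
All simple roots have the same length, so the diagram is simply laced. The associated Dynkin diagram is a chain of 7 nodes with one extra node attached to the third node from one end (E_8), so the type is E_8.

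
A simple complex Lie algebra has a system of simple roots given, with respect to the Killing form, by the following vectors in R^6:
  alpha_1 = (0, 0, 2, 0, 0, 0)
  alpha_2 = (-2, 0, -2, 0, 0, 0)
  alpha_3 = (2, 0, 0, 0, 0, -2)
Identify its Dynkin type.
Compute the Cartan integers a_ij = 2(alpha_i, alpha_j)/(alpha_j, alpha_j); the resulting 3x3 Cartan matrix is
[[2, -1, 0], [-2, 2, -1], [0, -1, 2]].
The roots have two lengths (squared-length ratio 2:1); the short ones are alpha_{1}. The associated Dynkin diagram is a chain of 3 nodes with a double edge at one end; the terminal node there is the unique short simple root (B_3), so the type is B_3 (the algebra so(7)).

B_3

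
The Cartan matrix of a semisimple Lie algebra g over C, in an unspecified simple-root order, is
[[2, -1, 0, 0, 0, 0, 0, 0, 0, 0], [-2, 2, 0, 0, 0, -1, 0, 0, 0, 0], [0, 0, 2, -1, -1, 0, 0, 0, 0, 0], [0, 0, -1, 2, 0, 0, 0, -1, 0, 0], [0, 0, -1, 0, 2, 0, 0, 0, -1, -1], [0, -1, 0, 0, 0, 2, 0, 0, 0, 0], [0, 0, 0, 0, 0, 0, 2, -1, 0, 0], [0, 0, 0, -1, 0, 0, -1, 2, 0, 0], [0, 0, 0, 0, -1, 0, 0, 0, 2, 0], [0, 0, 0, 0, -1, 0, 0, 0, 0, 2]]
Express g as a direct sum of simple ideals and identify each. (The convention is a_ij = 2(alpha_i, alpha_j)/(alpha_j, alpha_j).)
type B_3 ⊕ type D_7

The diagram associated to this matrix has two connected components: the simple roots {alpha_1, alpha_2, alpha_6} form a chain of 3 nodes with a double edge at one end; the terminal node there is the unique short simple root (B_3), and {alpha_3, alpha_4, alpha_5, alpha_7, alpha_8, alpha_9, alpha_10} form a chain of 5 nodes with a fork of two nodes at one end (D_7). A semisimple Lie algebra decomposes uniquely as the direct sum of simple ideals, one per connected component of its Dynkin diagram, so g ≅ B_3 ⊕ D_7 (dimension 21 + 91 = 112).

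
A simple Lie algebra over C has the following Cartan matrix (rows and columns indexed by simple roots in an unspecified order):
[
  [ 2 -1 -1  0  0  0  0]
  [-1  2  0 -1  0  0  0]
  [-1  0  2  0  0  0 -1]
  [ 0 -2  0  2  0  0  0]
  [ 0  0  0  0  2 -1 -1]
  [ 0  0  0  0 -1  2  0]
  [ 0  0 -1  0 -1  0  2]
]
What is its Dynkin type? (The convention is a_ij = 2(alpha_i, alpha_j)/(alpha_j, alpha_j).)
The matrix has rank 7 with 2's on the diagonal. Reading the off-diagonal entries as Dynkin edges (a single edge where a_ij = a_ji = -1; a double or triple edge where a_ij * a_ji = 2 or 3), the diagram is a chain of 7 nodes with a double edge at one end; the terminal node there is the unique long simple root (C_7). One simple-root ordering that puts it in standard form is (alpha_6, alpha_5, alpha_7, alpha_3, alpha_1, alpha_2, alpha_4). So the algebra is type C_7, i.e. sp(14).

C_7 (sp(14))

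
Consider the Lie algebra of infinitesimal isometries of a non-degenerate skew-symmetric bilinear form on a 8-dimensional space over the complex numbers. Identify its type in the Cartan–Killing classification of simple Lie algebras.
type C_4

This is sp(8), which has dimension 8(8+1)/2 = 36 and rank 8/2 = 4. In the classification of classical Lie algebras, the symplectic algebra sp(2n) has type C_n; here n = 4, so the Dynkin diagram is a chain of 4 nodes with a double edge at one end; the terminal node there is the unique long simple root (C_4). Hence the type is C_4.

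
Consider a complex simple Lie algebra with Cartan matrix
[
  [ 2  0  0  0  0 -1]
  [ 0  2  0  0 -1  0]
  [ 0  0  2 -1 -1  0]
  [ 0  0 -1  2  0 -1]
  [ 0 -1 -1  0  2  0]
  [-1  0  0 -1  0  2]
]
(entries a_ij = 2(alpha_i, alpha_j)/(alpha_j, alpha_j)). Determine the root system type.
The matrix has rank 6 with 2's on the diagonal. Reading the off-diagonal entries as Dynkin edges (a single edge where a_ij = a_ji = -1; a double or triple edge where a_ij * a_ji = 2 or 3), the diagram is a chain of 6 nodes with single edges (A_6). One simple-root ordering that puts it in standard form is (alpha_2, alpha_5, alpha_3, alpha_4, alpha_6, alpha_1). So the algebra is type A_6, i.e. sl(7).

A_6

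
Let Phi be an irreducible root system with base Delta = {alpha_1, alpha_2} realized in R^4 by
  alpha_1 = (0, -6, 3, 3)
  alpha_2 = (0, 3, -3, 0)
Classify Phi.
G_2

Compute the Cartan integers a_ij = 2(alpha_i, alpha_j)/(alpha_j, alpha_j); the resulting 2x2 Cartan matrix is
[[2, -3], [-1, 2]].
The roots have two lengths (squared-length ratio 3:1); the short ones are alpha_{2}. The associated Dynkin diagram is two nodes joined by a triple edge (G_2), so the type is G_2.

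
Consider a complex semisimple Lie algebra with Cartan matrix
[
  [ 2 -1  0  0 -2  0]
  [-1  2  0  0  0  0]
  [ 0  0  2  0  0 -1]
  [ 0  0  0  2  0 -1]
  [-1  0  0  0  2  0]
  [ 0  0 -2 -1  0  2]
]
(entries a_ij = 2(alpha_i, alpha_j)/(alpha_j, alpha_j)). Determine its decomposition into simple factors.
The diagram associated to this matrix has two connected components: the simple roots {alpha_1, alpha_2, alpha_5} form a chain of 3 nodes with a double edge at one end; the terminal node there is the unique short simple root (B_3), and {alpha_3, alpha_4, alpha_6} form a chain of 3 nodes with a double edge at one end; the terminal node there is the unique short simple root (B_3). A semisimple Lie algebra decomposes uniquely as the direct sum of simple ideals, one per connected component of its Dynkin diagram, so g ≅ B_3 ⊕ B_3 (dimension 21 + 21 = 42).

B_3 (so(7)) ⊕ B_3 (so(7))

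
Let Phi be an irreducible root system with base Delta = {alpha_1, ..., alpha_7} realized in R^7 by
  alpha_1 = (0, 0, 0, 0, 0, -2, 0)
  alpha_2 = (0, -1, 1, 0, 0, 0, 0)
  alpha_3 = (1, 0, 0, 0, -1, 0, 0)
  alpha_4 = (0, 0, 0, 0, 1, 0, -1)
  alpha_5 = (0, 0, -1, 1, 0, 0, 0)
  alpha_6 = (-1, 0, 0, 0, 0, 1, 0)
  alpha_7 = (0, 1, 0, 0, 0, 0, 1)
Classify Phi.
Compute the Cartan integers a_ij = 2(alpha_i, alpha_j)/(alpha_j, alpha_j); the resulting 7x7 Cartan matrix is
[[2, 0, 0, 0, 0, -2, 0], [0, 2, 0, 0, -1, 0, -1], [0, 0, 2, -1, 0, -1, 0], [0, 0, -1, 2, 0, 0, -1], [0, -1, 0, 0, 2, 0, 0], [-1, 0, -1, 0, 0, 2, 0], [0, -1, 0, -1, 0, 0, 2]].
The roots have two lengths (squared-length ratio 2:1); the short ones are alpha_{2,3,4,5,6,7}. The associated Dynkin diagram is a chain of 7 nodes with a double edge at one end; the terminal node there is the unique long simple root (C_7), so the type is C_7 (the algebra sp(14)).

C_7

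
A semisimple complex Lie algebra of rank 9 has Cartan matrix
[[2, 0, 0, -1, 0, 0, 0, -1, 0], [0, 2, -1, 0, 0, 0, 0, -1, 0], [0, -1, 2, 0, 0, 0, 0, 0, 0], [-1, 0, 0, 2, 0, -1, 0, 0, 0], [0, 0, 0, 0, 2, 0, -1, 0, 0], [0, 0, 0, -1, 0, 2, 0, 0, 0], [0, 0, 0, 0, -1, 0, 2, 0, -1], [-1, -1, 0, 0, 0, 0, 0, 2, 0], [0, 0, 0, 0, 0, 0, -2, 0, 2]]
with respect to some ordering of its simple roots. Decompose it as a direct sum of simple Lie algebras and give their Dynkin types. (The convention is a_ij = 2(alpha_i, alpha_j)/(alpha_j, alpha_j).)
A6 ⊕ C3

The diagram associated to this matrix has two connected components: the simple roots {alpha_1, alpha_2, alpha_3, alpha_4, alpha_6, alpha_8} form a chain of 6 nodes with single edges (A_6), and {alpha_5, alpha_7, alpha_9} form a chain of 3 nodes with a double edge at one end; the terminal node there is the unique long simple root (C_3). A semisimple Lie algebra decomposes uniquely as the direct sum of simple ideals, one per connected component of its Dynkin diagram, so g ≅ A_6 ⊕ C_3 (dimension 48 + 21 = 69).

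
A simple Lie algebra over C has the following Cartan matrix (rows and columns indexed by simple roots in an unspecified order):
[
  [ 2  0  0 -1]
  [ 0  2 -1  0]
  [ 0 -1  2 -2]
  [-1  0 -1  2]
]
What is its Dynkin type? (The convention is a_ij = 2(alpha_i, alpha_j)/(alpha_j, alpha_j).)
F_4

The matrix has rank 4 with 2's on the diagonal. Reading the off-diagonal entries as Dynkin edges (a single edge where a_ij = a_ji = -1; a double or triple edge where a_ij * a_ji = 2 or 3), the diagram is a chain of 4 nodes with a double edge between the middle two (F_4). One simple-root ordering that puts it in standard form is (alpha_2, alpha_3, alpha_4, alpha_1). So the algebra is type F_4.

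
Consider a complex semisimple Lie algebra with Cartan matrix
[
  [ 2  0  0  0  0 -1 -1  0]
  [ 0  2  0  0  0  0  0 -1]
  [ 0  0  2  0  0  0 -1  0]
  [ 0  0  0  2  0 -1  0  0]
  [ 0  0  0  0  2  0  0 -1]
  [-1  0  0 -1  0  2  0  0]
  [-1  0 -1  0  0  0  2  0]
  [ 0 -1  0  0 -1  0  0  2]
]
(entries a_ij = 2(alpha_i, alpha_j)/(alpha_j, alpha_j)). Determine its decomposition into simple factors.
A_3 (sl(4)) ⊕ A_5 (sl(6))

The diagram associated to this matrix has two connected components: the simple roots {alpha_2, alpha_5, alpha_8} form a chain of 3 nodes with single edges (A_3), and {alpha_1, alpha_3, alpha_4, alpha_6, alpha_7} form a chain of 5 nodes with single edges (A_5). A semisimple Lie algebra decomposes uniquely as the direct sum of simple ideals, one per connected component of its Dynkin diagram, so g ≅ A_3 ⊕ A_5 (dimension 15 + 35 = 50).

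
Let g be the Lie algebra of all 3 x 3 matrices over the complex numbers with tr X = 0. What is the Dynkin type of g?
A2

This is sl(3), which has dimension 3^2 - 1 = 8 and rank 3 - 1 = 2 (a Cartan subalgebra is the diagonal traceless matrices). In the classification of classical Lie algebras, the special linear algebra sl(n+1) has type A_n; here n = 2, so the Dynkin diagram is a chain of 2 nodes with single edges (A_2). Hence the type is A_2.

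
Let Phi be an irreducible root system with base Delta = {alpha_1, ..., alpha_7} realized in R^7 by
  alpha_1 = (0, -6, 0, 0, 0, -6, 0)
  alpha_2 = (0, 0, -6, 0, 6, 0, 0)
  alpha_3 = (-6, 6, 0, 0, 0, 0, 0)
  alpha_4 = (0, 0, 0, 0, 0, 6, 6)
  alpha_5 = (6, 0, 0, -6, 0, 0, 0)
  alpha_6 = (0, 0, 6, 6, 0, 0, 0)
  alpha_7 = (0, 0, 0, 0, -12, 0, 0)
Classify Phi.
Compute the Cartan integers a_ij = 2(alpha_i, alpha_j)/(alpha_j, alpha_j); the resulting 7x7 Cartan matrix is
[[2, 0, -1, -1, 0, 0, 0], [0, 2, 0, 0, 0, -1, -1], [-1, 0, 2, 0, -1, 0, 0], [-1, 0, 0, 2, 0, 0, 0], [0, 0, -1, 0, 2, -1, 0], [0, -1, 0, 0, -1, 2, 0], [0, -2, 0, 0, 0, 0, 2]].
The roots have two lengths (squared-length ratio 2:1); the short ones are alpha_{1,2,3,4,5,6}. The associated Dynkin diagram is a chain of 7 nodes with a double edge at one end; the terminal node there is the unique long simple root (C_7), so the type is C_7 (the algebra sp(14)).

C_7 (sp(14))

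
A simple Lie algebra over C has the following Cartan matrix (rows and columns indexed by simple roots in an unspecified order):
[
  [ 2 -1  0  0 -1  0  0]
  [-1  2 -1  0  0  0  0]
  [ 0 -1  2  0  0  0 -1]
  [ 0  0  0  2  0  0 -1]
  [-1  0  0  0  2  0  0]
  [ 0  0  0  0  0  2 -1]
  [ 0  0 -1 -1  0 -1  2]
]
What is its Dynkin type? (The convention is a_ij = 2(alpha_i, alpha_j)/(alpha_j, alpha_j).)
type D_7

The matrix has rank 7 with 2's on the diagonal. Reading the off-diagonal entries as Dynkin edges (a single edge where a_ij = a_ji = -1; a double or triple edge where a_ij * a_ji = 2 or 3), the diagram is a chain of 5 nodes with a fork of two nodes at one end (D_7). One simple-root ordering that puts it in standard form is (alpha_5, alpha_1, alpha_2, alpha_3, alpha_7, alpha_6, alpha_4). So the algebra is type D_7, i.e. so(14).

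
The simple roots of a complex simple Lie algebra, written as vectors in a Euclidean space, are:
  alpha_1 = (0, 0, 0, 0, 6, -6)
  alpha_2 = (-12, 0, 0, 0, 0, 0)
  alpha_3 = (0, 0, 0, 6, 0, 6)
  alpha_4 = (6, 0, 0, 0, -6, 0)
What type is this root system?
C_4

Compute the Cartan integers a_ij = 2(alpha_i, alpha_j)/(alpha_j, alpha_j); the resulting 4x4 Cartan matrix is
[[2, 0, -1, -1], [0, 2, 0, -2], [-1, 0, 2, 0], [-1, -1, 0, 2]].
The roots have two lengths (squared-length ratio 2:1); the short ones are alpha_{1,3,4}. The associated Dynkin diagram is a chain of 4 nodes with a double edge at one end; the terminal node there is the unique long simple root (C_4), so the type is C_4 (the algebra sp(8)).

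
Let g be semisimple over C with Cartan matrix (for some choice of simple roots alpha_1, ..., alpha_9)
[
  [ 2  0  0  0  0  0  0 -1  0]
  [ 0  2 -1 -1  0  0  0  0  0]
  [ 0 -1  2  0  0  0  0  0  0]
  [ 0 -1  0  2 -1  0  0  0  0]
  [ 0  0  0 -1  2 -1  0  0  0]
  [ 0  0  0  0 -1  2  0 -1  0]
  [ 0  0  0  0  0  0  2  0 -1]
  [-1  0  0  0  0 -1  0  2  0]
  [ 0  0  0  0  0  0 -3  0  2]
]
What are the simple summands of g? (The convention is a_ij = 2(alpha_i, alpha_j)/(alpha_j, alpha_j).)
A_7 ⊕ G_2

The diagram associated to this matrix has two connected components: the simple roots {alpha_1, alpha_2, alpha_3, alpha_4, alpha_5, alpha_6, alpha_8} form a chain of 7 nodes with single edges (A_7), and {alpha_7, alpha_9} form two nodes joined by a triple edge (G_2). A semisimple Lie algebra decomposes uniquely as the direct sum of simple ideals, one per connected component of its Dynkin diagram, so g ≅ A_7 ⊕ G_2 (dimension 63 + 14 = 77).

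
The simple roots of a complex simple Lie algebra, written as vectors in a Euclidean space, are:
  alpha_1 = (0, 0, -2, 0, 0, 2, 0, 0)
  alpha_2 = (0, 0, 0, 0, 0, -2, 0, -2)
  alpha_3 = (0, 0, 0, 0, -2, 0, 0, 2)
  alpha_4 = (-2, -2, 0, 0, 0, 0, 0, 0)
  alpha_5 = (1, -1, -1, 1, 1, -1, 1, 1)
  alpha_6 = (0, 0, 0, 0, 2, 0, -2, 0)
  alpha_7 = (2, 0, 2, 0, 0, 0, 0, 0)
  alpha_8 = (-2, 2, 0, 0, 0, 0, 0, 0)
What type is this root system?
Compute the Cartan integers a_ij = 2(alpha_i, alpha_j)/(alpha_j, alpha_j); the resulting 8x8 Cartan matrix is
[[2, -1, 0, 0, 0, 0, -1, 0], [-1, 2, -1, 0, 0, 0, 0, 0], [0, -1, 2, 0, 0, -1, 0, 0], [0, 0, 0, 2, 0, 0, -1, 0], [0, 0, 0, 0, 2, 0, 0, -1], [0, 0, -1, 0, 0, 2, 0, 0], [-1, 0, 0, -1, 0, 0, 2, -1], [0, 0, 0, 0, -1, 0, -1, 2]].
All simple roots have the same length, so the diagram is simply laced. The associated Dynkin diagram is a chain of 7 nodes with one extra node attached to the third node from one end (E_8), so the type is E_8.

type E_8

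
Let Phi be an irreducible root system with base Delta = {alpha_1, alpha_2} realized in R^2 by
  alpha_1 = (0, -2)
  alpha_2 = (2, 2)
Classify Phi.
Compute the Cartan integers a_ij = 2(alpha_i, alpha_j)/(alpha_j, alpha_j); the resulting 2x2 Cartan matrix is
[[2, -1], [-2, 2]].
The roots have two lengths (squared-length ratio 2:1); the short ones are alpha_{1}. The associated Dynkin diagram is a chain of 2 nodes with a double edge at one end; the terminal node there is the unique short simple root (B_2), so the type is B_2 (the algebra so(5)).

type B_2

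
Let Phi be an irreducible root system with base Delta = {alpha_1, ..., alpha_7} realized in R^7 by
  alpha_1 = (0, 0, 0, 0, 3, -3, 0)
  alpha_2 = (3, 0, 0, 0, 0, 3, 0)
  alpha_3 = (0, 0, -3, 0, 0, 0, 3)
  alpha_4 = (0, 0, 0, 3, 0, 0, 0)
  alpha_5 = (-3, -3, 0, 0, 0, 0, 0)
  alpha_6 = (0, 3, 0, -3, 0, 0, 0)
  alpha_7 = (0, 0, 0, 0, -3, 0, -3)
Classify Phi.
Compute the Cartan integers a_ij = 2(alpha_i, alpha_j)/(alpha_j, alpha_j); the resulting 7x7 Cartan matrix is
[[2, -1, 0, 0, 0, 0, -1], [-1, 2, 0, 0, -1, 0, 0], [0, 0, 2, 0, 0, 0, -1], [0, 0, 0, 2, 0, -1, 0], [0, -1, 0, 0, 2, -1, 0], [0, 0, 0, -2, -1, 2, 0], [-1, 0, -1, 0, 0, 0, 2]].
The roots have two lengths (squared-length ratio 2:1); the short ones are alpha_{4}. The associated Dynkin diagram is a chain of 7 nodes with a double edge at one end; the terminal node there is the unique short simple root (B_7), so the type is B_7 (the algebra so(15)).

B_7 (so(15))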